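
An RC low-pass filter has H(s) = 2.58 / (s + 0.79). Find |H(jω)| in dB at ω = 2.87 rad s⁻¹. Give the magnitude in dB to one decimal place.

|j2.87 + 0.79| = √(2.87² + 0.79²) = 2.977
|H(j2.87)| = 2.58 / 2.977 = 0.86672
20 log₁₀(0.86672) = -1.24 dB

-1.2 dB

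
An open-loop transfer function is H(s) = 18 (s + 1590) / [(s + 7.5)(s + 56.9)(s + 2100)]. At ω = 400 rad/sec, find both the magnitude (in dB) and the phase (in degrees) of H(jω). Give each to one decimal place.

|j400 + 1590| = √(400² + 1590²) = 1640
|j400 + 7.5| = √(400² + 7.5²) = 400.1
|j400 + 56.9| = √(400² + 56.9²) = 404
|j400 + 2100| = √(400² + 2100²) = 2138
|H(j400)| = 18 × 1640 / (400.1 × 404 × 2138) = 8.5406e-05
20 log₁₀(8.5406e-05) = -81.37 dB
∠(j400 + 1590) = arctan(400/1590) = 14.12°
∠(j400 + 7.5) = arctan(400/7.5) = 88.93°
∠(j400 + 56.9) = arctan(400/56.9) = 81.90°
∠(j400 + 2100) = arctan(400/2100) = 10.78°
∠H(j400) = 14.12° − (88.93° + 81.90° + 10.78°) = -167.49°

|H| = -81.4 dB, ∠H = -167.5°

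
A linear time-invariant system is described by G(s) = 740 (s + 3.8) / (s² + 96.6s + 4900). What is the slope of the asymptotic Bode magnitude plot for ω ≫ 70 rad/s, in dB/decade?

-20 dB/decade

With 1 zero and 2 poles, the high-frequency asymptotic slope is 20 × (1 − 2) = -20 dB/decade.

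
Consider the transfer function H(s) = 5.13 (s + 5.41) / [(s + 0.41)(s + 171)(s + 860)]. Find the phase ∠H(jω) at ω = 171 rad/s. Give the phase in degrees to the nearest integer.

∠(j171 + 5.41) = arctan(171/5.41) = 88.19°
∠(j171 + 0.41) = arctan(171/0.41) = 89.86°
∠(j171 + 171) = arctan(171/171) = 45.00°
∠(j171 + 860) = arctan(171/860) = 11.25°
∠H(j171) = 88.19° − (89.86° + 45.00° + 11.25°) = -57.92°

-58°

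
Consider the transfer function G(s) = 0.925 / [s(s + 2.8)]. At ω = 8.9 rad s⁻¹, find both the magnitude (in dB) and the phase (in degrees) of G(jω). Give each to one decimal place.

|j8.9 + 2.8| = √(8.9² + 2.8²) = 9.33
|j8.9| = 8.9
|G(j8.9)| = 0.925 / (9.33 × 8.9) = 0.01114
20 log₁₀(0.01114) = -39.06 dB
∠(j8.9 + 2.8) = arctan(8.9/2.8) = 72.54°
∠(j8.9) = 90.00°
∠G(j8.9) = − (72.54° + 90.00°) = -162.54°

|G| = -39.1 dB, ∠G = -162.5°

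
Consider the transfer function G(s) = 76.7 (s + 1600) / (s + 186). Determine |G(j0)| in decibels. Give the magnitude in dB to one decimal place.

56.4 dB

G(0) = 76.7 × 1600 / 186 = 659.78
20 log₁₀(659.78) = 56.39 dB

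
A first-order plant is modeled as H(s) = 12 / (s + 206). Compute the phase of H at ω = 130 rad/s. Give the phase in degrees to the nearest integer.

∠(j130 + 206) = arctan(130/206) = 32.25°
∠H(j130) = −32.25° = -32.25°

-32°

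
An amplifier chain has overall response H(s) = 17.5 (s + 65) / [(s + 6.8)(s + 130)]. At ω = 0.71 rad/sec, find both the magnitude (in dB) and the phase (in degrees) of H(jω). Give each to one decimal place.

|H| = 2.1 dB, ∠H = -5.6°

|j0.71 + 65| = √(0.71² + 65²) = 65
|j0.71 + 6.8| = √(0.71² + 6.8²) = 6.837
|j0.71 + 130| = √(0.71² + 130²) = 130
|H(j0.71)| = 17.5 × 65 / (6.837 × 130) = 1.2799
20 log₁₀(1.2799) = 2.14 dB
∠(j0.71 + 65) = arctan(0.71/65) = 0.63°
∠(j0.71 + 6.8) = arctan(0.71/6.8) = 5.96°
∠(j0.71 + 130) = arctan(0.71/130) = 0.31°
∠H(j0.71) = 0.63° − (5.96° + 0.31°) = -5.65°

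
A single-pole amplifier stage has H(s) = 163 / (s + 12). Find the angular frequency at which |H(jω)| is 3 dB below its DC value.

For a single-pole low-pass, the −3 dB point is at the pole: ω = 12 rad/s.

12 rad/s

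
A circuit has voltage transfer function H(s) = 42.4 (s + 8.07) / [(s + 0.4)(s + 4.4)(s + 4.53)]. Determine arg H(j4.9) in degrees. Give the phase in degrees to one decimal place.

∠(j4.9 + 8.07) = arctan(4.9/8.07) = 31.27°
∠(j4.9 + 0.4) = arctan(4.9/0.4) = 85.33°
∠(j4.9 + 4.4) = arctan(4.9/4.4) = 48.08°
∠(j4.9 + 4.53) = arctan(4.9/4.53) = 47.25°
∠H(j4.9) = 31.27° − (85.33° + 48.08° + 47.25°) = -149.39°

-149.4°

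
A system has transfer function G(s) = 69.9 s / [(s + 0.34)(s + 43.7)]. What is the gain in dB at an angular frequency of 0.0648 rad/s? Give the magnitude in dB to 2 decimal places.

-10.47 dB

|j0.0648| = 0.0648
|j0.0648 + 0.34| = √(0.0648² + 0.34²) = 0.3461
|j0.0648 + 43.7| = √(0.0648² + 43.7²) = 43.7
|G(j0.0648)| = 69.9 × 0.0648 / (0.3461 × 43.7) = 0.29946
20 log₁₀(0.29946) = -10.473 dB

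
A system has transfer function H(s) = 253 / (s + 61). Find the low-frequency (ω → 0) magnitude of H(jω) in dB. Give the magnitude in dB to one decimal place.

12.4 dB

H(0) = 253 / 61 = 4.1475
20 log₁₀(4.1475) = 12.36 dB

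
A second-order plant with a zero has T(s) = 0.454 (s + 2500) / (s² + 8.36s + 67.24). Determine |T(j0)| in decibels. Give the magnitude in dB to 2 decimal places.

T(0) = 0.454 × 2500 / 67.24 = 16.88
20 log₁₀(16.88) = 24.547 dB

24.55 dB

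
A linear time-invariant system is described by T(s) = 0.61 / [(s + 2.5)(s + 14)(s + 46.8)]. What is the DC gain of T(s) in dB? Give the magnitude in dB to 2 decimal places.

-68.58 dB

T(0) = 0.61 / (2.5 × 14 × 46.8) = 0.00037241
20 log₁₀(0.00037241) = -68.580 dB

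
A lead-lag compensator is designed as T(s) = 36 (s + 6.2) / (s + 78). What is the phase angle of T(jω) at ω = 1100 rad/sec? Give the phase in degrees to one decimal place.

3.7 deg

∠(j1100 + 6.2) = arctan(1100/6.2) = 89.68°
∠(j1100 + 78) = arctan(1100/78) = 85.94°
∠T(j1100) = 89.68° − 85.94° = 3.73°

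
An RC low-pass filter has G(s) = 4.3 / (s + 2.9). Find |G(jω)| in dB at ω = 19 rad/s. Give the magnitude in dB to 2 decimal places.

-13.01 dB

|j19 + 2.9| = √(19² + 2.9²) = 19.22
|G(j19)| = 4.3 / 19.22 = 0.22372
20 log₁₀(0.22372) = -13.006 dB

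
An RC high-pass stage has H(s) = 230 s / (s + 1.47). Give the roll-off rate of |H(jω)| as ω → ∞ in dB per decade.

0 dB/decade

With 1 zero and 1 pole, the high-frequency asymptotic slope is 20 × (1 − 1) = 0 dB/decade.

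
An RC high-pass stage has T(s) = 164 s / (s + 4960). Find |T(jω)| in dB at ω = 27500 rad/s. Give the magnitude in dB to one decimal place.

|j27500| = 2.75e+04
|j27500 + 4960| = √(27500² + 4960²) = 2.794e+04
|T(j27500)| = 164 × 2.75e+04 / 2.794e+04 = 161.4
20 log₁₀(161.4) = 44.16 dB

44.2 dB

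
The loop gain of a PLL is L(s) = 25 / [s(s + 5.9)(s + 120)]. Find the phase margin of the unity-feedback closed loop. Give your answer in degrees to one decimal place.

89.6°

Gain crossover: |L(jω)| = 1 at ω ≈ 0.0353 rad/sec.
∠L(j0.0353) = −90° − arctan(0.0353/5.9) − arctan(0.0353/120) ≈ -90.36°
PM = 180° + (-90.36°) = 89.64°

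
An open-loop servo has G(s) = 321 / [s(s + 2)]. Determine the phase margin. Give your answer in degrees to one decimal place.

Gain crossover: |G(jω)| = 1 at ω ≈ 17.9 rad/s.
∠G(j17.9) = −90° − arctan(17.9/2) ≈ -173.61°
PM = 180° + (-173.61°) = 6.39°

6.4°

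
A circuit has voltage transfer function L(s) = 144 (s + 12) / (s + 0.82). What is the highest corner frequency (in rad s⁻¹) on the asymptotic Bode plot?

12 rad s⁻¹

Break frequencies occur at each pole and zero magnitude: 0.82 rad s⁻¹, 12 rad s⁻¹.
The highest is 12 rad s⁻¹.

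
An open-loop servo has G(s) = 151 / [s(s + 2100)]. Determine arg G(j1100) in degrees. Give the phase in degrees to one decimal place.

∠(j1100 + 2100) = arctan(1100/2100) = 27.65°
∠(j1100) = 90.00°
∠G(j1100) = − (27.65° + 90.00°) = -117.65°

-117.6°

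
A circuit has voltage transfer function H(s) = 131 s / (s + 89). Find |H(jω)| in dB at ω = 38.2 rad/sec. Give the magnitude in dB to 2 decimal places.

|j38.2| = 38.2
|j38.2 + 89| = √(38.2² + 89²) = 96.85
|H(j38.2)| = 131 × 38.2 / 96.85 = 51.669
20 log₁₀(51.669) = 34.265 dB

34.26 dB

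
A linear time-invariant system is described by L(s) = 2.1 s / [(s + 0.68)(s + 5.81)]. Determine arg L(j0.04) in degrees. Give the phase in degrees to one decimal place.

86.2°

∠(j0.04) = 90.00°
∠(j0.04 + 0.68) = arctan(0.04/0.68) = 3.37°
∠(j0.04 + 5.81) = arctan(0.04/5.81) = 0.39°
∠L(j0.04) = 90.00° − (3.37° + 0.39°) = 86.24°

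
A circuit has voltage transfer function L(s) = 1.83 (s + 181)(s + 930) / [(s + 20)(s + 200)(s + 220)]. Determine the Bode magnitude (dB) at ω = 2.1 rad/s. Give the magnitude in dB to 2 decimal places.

|j2.1 + 181| = √(2.1² + 181²) = 181
|j2.1 + 930| = √(2.1² + 930²) = 930
|j2.1 + 20| = √(2.1² + 20²) = 20.11
|j2.1 + 200| = √(2.1² + 200²) = 200
|j2.1 + 220| = √(2.1² + 220²) = 220
|L(j2.1)| = 1.83 × 181 × 930 / (20.11 × 200 × 220) = 0.34813
20 log₁₀(0.34813) = -9.165 dB

-9.17 dB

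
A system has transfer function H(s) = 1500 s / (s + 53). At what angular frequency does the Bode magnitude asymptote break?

53 rad/s

The single real pole at s = −53 gives a corner at ω = 53 rad/s.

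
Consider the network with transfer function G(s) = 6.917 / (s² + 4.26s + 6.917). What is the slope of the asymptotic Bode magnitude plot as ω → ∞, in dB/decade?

-40 dB/decade

With 0 zeros and 2 poles, the high-frequency asymptotic slope is 20 × (0 − 2) = -40 dB/decade.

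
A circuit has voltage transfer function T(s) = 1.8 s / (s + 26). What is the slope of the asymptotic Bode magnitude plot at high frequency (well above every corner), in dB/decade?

With 1 zero and 1 pole, the high-frequency asymptotic slope is 20 × (1 − 1) = 0 dB/decade.

0 dB/decade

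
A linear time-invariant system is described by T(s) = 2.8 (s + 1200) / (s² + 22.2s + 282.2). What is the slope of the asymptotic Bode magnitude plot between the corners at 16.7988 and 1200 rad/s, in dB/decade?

-40 dB/decade

In this band the factors already past their corner are: complex pole pair at ωₙ ≈ 16.8; net slope = -40 dB/decade.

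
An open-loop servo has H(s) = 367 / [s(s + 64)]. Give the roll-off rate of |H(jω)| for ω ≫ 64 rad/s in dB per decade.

With 0 zeros and 2 poles, the high-frequency asymptotic slope is 20 × (0 − 2) = -40 dB/decade.

-40 dB/decade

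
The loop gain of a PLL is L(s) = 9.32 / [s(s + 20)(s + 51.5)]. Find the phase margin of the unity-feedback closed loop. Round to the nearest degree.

90°

Gain crossover: |L(jω)| = 1 at ω ≈ 0.00905 rad/s.
∠L(j0.00905) = −90° − arctan(0.00905/20) − arctan(0.00905/51.5) ≈ -90.04°
PM = 180° + (-90.04°) = 89.96°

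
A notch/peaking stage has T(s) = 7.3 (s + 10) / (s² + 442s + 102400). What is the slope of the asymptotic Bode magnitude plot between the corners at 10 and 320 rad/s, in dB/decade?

20 dB/decade

In this band the factors already past their corner are: zero at 10; net slope = 20 dB/decade.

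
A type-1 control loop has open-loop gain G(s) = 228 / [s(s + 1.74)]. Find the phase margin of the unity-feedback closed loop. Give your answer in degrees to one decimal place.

Gain crossover: |G(jω)| = 1 at ω ≈ 15 rad/s.
∠G(j15) = −90° − arctan(15/1.74) ≈ -173.40°
PM = 180° + (-173.40°) = 6.60°

6.6°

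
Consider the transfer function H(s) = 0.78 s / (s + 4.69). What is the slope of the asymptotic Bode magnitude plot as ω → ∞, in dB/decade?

0 dB/decade

With 1 zero and 1 pole, the high-frequency asymptotic slope is 20 × (1 − 1) = 0 dB/decade.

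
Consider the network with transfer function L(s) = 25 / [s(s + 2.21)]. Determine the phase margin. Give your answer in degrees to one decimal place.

24.9 deg

Gain crossover: |L(jω)| = 1 at ω ≈ 4.76 rad/s.
∠L(j4.76) = −90° − arctan(4.76/2.21) ≈ -155.10°
PM = 180° + (-155.10°) = 24.90°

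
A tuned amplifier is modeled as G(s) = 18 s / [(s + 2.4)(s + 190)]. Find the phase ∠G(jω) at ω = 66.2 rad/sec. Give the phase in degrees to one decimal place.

∠(j66.2) = 90.00°
∠(j66.2 + 2.4) = arctan(66.2/2.4) = 87.92°
∠(j66.2 + 190) = arctan(66.2/190) = 19.21°
∠G(j66.2) = 90.00° − (87.92° + 19.21°) = -17.13°

-17.1 deg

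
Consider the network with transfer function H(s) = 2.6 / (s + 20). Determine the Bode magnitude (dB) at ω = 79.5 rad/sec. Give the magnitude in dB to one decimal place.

|j79.5 + 20| = √(79.5² + 20²) = 81.98
|H(j79.5)| = 2.6 / 81.98 = 0.031716
20 log₁₀(0.031716) = -29.97 dB

-30.0 dB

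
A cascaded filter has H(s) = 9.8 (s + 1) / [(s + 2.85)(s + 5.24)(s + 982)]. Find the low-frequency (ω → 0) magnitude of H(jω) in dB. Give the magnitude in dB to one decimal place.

-63.5 dB

H(0) = 9.8 × 1 / (2.85 × 5.24 × 982) = 0.00066825
20 log₁₀(0.00066825) = -63.50 dB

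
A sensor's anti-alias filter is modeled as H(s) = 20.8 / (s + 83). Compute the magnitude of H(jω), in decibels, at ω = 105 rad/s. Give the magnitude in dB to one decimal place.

|j105 + 83| = √(105² + 83²) = 133.8
|H(j105)| = 20.8 / 133.8 = 0.15541
20 log₁₀(0.15541) = -16.17 dB

-16.2 dB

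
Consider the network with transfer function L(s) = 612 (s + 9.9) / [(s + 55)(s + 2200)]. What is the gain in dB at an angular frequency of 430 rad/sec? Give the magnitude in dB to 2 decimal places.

|j430 + 9.9| = √(430² + 9.9²) = 430.1
|j430 + 55| = √(430² + 55²) = 433.5
|j430 + 2200| = √(430² + 2200²) = 2242
|L(j430)| = 612 × 430.1 / (433.5 × 2242) = 0.27088
20 log₁₀(0.27088) = -11.344 dB

-11.34 dB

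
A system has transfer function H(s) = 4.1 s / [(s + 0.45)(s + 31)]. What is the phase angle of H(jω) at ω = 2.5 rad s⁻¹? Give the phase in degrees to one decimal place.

5.6°

∠(j2.5) = 90.00°
∠(j2.5 + 0.45) = arctan(2.5/0.45) = 79.80°
∠(j2.5 + 31) = arctan(2.5/31) = 4.61°
∠H(j2.5) = 90.00° − (79.80° + 4.61°) = 5.59°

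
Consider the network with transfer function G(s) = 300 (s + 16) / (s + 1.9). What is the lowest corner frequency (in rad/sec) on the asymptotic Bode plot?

1.9 rad/sec

Break frequencies occur at each pole and zero magnitude: 1.9 rad/sec, 16 rad/sec.
The lowest is 1.9 rad/sec.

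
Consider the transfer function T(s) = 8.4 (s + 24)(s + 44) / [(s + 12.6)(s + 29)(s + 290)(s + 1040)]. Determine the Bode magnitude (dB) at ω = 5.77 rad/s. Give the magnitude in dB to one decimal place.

-82.6 dB

|j5.77 + 24| = √(5.77² + 24²) = 24.68
|j5.77 + 44| = √(5.77² + 44²) = 44.38
|j5.77 + 12.6| = √(5.77² + 12.6²) = 13.86
|j5.77 + 29| = √(5.77² + 29²) = 29.57
|j5.77 + 290| = √(5.77² + 290²) = 290.1
|j5.77 + 1040| = √(5.77² + 1040²) = 1040
|T(j5.77)| = 8.4 × 24.68 × 44.38 / (13.86 × 29.57 × 290.1 × 1040) = 7.4436e-05
20 log₁₀(7.4436e-05) = -82.56 dB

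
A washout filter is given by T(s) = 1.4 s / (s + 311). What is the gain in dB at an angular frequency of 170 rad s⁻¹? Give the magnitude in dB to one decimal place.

-3.5 dB

|j170| = 170
|j170 + 311| = √(170² + 311²) = 354.4
|T(j170)| = 1.4 × 170 / 354.4 = 0.6715
20 log₁₀(0.6715) = -3.46 dB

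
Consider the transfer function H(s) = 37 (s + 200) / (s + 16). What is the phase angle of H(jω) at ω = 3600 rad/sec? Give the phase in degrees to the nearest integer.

-3 deg

∠(j3600 + 200) = arctan(3600/200) = 86.82°
∠(j3600 + 16) = arctan(3600/16) = 89.75°
∠H(j3600) = 86.82° − 89.75° = -2.93°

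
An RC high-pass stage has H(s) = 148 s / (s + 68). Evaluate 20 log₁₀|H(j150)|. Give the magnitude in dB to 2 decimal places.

42.59 dB

|j150| = 150
|j150 + 68| = √(150² + 68²) = 164.7
|H(j150)| = 148 × 150 / 164.7 = 134.8
20 log₁₀(134.8) = 42.594 dB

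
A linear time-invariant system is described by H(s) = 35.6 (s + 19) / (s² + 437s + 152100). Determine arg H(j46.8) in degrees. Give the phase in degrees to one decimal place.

60.1°

∠(j46.8 + 19) = arctan(46.8/19) = 67.90°
∠[(j46.8)² + 437(j46.8) + 152100] = ∠[1.4991e+05 + j20452] = 7.77°
∠H(j46.8) = 67.90° − 7.77° = 60.14°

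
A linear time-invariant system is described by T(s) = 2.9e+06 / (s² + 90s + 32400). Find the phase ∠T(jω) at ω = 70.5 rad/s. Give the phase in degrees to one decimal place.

∠[(j70.5)² + 90(j70.5) + 32400] = ∠[27430 + j6345] = 13.02°
∠T(j70.5) = −13.02° = -13.02°

-13.0°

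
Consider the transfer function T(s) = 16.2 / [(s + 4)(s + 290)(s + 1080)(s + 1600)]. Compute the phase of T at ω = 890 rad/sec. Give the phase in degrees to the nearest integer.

∠(j890 + 4) = arctan(890/4) = 89.74°
∠(j890 + 290) = arctan(890/290) = 71.95°
∠(j890 + 1080) = arctan(890/1080) = 39.49°
∠(j890 + 1600) = arctan(890/1600) = 29.08°
∠T(j890) = − (89.74° + 71.95° + 39.49° + 29.08°) = -230.27°

-230 deg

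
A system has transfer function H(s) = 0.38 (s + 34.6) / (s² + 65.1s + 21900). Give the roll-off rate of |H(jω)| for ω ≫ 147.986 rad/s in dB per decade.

-20 dB/decade

With 1 zero and 2 poles, the high-frequency asymptotic slope is 20 × (1 − 2) = -20 dB/decade.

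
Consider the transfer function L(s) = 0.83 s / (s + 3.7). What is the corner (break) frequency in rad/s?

The single real pole at s = −3.7 gives a corner at ω = 3.7 rad/s.

3.7 rad/s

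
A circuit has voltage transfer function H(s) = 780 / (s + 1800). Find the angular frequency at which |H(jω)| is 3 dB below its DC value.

1800 rad/s

For a single-pole low-pass, the −3 dB point is at the pole: ω = 1800 rad/s.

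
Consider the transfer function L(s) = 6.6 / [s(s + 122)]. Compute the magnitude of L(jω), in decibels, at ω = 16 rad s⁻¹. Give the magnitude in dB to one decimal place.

-49.5 dB

|j16 + 122| = √(16² + 122²) = 123
|j16| = 16
|L(j16)| = 6.6 / (123 × 16) = 0.0033524
20 log₁₀(0.0033524) = -49.49 dB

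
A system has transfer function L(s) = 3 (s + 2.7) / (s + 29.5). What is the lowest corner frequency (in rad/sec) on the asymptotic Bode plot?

Break frequencies occur at each pole and zero magnitude: 2.7 rad/sec, 29.5 rad/sec.
The lowest is 2.7 rad/sec.

2.7 rad/sec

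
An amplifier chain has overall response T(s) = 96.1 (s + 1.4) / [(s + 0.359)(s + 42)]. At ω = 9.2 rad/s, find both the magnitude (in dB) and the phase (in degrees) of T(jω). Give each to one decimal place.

|j9.2 + 1.4| = √(9.2² + 1.4²) = 9.306
|j9.2 + 0.359| = √(9.2² + 0.359²) = 9.207
|j9.2 + 42| = √(9.2² + 42²) = 43
|T(j9.2)| = 96.1 × 9.306 / (9.207 × 43) = 2.2591
20 log₁₀(2.2591) = 7.08 dB
∠(j9.2 + 1.4) = arctan(9.2/1.4) = 81.35°
∠(j9.2 + 0.359) = arctan(9.2/0.359) = 87.77°
∠(j9.2 + 42) = arctan(9.2/42) = 12.36°
∠T(j9.2) = 81.35° − (87.77° + 12.36°) = -18.77°

|T| = 7.1 dB, ∠T = -18.8°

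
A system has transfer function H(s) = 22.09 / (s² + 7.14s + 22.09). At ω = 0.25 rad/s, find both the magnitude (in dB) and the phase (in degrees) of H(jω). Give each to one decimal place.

|H| = -0.0 dB, ∠H = -4.6°

|(j0.25)² + 7.14(j0.25) + 22.09| = |22.027 + j1.785| = 22.1
|H(j0.25)| = 22.09 / 22.1 = 0.99956
20 log₁₀(0.99956) = -0.00 dB
∠[(j0.25)² + 7.14(j0.25) + 22.09] = ∠[22.027 + j1.785] = 4.63°
∠H(j0.25) = −4.63° = -4.63°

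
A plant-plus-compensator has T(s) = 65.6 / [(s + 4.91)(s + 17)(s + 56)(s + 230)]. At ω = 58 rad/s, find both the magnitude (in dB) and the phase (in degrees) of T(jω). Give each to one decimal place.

|T| = -120.2 dB, ∠T = -219.0°

|j58 + 4.91| = √(58² + 4.91²) = 58.21
|j58 + 17| = √(58² + 17²) = 60.44
|j58 + 56| = √(58² + 56²) = 80.62
|j58 + 230| = √(58² + 230²) = 237.2
|T(j58)| = 65.6 / (58.21 × 60.44 × 80.62 × 237.2) = 9.7505e-07
20 log₁₀(9.7505e-07) = -120.22 dB
∠(j58 + 4.91) = arctan(58/4.91) = 85.16°
∠(j58 + 17) = arctan(58/17) = 73.66°
∠(j58 + 56) = arctan(58/56) = 46.01°
∠(j58 + 230) = arctan(58/230) = 14.15°
∠T(j58) = − (85.16° + 73.66° + 46.01° + 14.15°) = -218.98°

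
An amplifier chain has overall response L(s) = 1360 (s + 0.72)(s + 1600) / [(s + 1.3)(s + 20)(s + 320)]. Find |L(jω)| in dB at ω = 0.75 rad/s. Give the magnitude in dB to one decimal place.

|j0.75 + 0.72| = √(0.75² + 0.72²) = 1.04
|j0.75 + 1600| = √(0.75² + 1600²) = 1600
|j0.75 + 1.3| = √(0.75² + 1.3²) = 1.501
|j0.75 + 20| = √(0.75² + 20²) = 20.01
|j0.75 + 320| = √(0.75² + 320²) = 320
|L(j0.75)| = 1360 × 1.04 × 1600 / (1.501 × 20.01 × 320) = 235.36
20 log₁₀(235.36) = 47.43 dB

47.4 dB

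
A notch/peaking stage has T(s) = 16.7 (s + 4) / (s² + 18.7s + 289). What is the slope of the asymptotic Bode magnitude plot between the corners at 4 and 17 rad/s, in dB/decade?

20 dB/decade

In this band the factors already past their corner are: zero at 4; net slope = 20 dB/decade.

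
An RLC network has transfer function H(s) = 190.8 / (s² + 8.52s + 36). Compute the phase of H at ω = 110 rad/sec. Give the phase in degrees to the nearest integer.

-176°

∠[(j110)² + 8.52(j110) + 36] = ∠[-12064 + j937.2] = 175.56°
∠H(j110) = −175.56° = -175.56°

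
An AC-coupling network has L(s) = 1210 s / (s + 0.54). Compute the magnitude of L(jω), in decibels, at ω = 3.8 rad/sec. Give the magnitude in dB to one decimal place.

|j3.8| = 3.8
|j3.8 + 0.54| = √(3.8² + 0.54²) = 3.838
|L(j3.8)| = 1210 × 3.8 / 3.838 = 1198
20 log₁₀(1198) = 61.57 dB

61.6 dB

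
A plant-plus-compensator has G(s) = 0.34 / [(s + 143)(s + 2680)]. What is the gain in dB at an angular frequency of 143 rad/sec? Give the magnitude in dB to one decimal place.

-124.1 dB

|j143 + 143| = √(143² + 143²) = 202.2
|j143 + 2680| = √(143² + 2680²) = 2684
|G(j143)| = 0.34 / (202.2 × 2684) = 6.2643e-07
20 log₁₀(6.2643e-07) = -124.06 dB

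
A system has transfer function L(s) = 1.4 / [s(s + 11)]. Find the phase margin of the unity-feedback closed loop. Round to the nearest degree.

Gain crossover: |L(jω)| = 1 at ω ≈ 0.127 rad s⁻¹.
∠L(j0.127) = −90° − arctan(0.127/11) ≈ -90.66°
PM = 180° + (-90.66°) = 89.34°

89 deg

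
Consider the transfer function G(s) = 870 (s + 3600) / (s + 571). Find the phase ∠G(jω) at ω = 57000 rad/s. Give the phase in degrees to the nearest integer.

∠(j57000 + 3600) = arctan(57000/3600) = 86.39°
∠(j57000 + 571) = arctan(57000/571) = 89.43°
∠G(j57000) = 86.39° − 89.43° = -3.04°

-3°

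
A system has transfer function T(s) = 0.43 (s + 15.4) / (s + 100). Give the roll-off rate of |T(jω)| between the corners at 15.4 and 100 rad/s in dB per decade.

20 dB/decade

In this band the factors already past their corner are: zero at 15.4; net slope = 20 dB/decade.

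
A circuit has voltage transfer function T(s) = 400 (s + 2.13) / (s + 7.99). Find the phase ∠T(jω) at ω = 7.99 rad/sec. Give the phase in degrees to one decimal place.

∠(j7.99 + 2.13) = arctan(7.99/2.13) = 75.07°
∠(j7.99 + 7.99) = arctan(7.99/7.99) = 45.00°
∠T(j7.99) = 75.07° − 45.00° = 30.07°

30.1 deg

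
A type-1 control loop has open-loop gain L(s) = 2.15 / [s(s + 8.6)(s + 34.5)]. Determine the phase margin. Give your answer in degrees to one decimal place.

89.9°

Gain crossover: |L(jω)| = 1 at ω ≈ 0.00725 rad/s.
∠L(j0.00725) = −90° − arctan(0.00725/8.6) − arctan(0.00725/34.5) ≈ -90.06°
PM = 180° + (-90.06°) = 89.94°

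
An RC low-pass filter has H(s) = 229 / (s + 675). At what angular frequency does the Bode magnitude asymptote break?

675 rad/s

The single real pole at s = −675 gives a corner at ω = 675 rad/s.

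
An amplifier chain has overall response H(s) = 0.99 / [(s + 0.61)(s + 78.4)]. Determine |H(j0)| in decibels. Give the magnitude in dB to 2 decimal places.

-33.68 dB

H(0) = 0.99 / (0.61 × 78.4) = 0.020701
20 log₁₀(0.020701) = -33.680 dB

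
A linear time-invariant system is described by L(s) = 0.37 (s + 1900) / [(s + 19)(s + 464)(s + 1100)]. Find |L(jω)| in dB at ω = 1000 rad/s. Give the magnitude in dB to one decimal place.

-126.3 dB

|j1000 + 1900| = √(1000² + 1900²) = 2147
|j1000 + 19| = √(1000² + 19²) = 1000
|j1000 + 464| = √(1000² + 464²) = 1102
|j1000 + 1100| = √(1000² + 1100²) = 1487
|L(j1000)| = 0.37 × 2147 / (1000 × 1102 × 1487) = 4.8466e-07
20 log₁₀(4.8466e-07) = -126.29 dB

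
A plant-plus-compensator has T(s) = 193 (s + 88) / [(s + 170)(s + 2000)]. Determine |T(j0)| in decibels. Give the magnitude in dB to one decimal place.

-26.0 dB

T(0) = 193 × 88 / (170 × 2000) = 0.049953
20 log₁₀(0.049953) = -26.03 dB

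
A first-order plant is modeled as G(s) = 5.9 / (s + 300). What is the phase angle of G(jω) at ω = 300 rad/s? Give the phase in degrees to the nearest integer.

-45°

∠(j300 + 300) = arctan(300/300) = 45.00°
∠G(j300) = −45.00° = -45.00°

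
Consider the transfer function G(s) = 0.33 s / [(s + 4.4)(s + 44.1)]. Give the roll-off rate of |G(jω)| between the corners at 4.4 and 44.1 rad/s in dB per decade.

In this band the factors already past their corner are: 1 differentiator zero, pole at 4.4; net slope = 0 dB/decade.

0 dB/decade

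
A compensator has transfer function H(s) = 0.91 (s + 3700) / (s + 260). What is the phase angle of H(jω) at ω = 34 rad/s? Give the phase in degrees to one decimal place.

-6.9°

∠(j34 + 3700) = arctan(34/3700) = 0.53°
∠(j34 + 260) = arctan(34/260) = 7.45°
∠H(j34) = 0.53° − 7.45° = -6.92°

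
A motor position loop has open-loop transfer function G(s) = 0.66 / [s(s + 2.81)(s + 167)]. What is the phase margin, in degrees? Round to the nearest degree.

Gain crossover: |G(jω)| = 1 at ω ≈ 0.00141 rad/sec.
∠G(j0.00141) = −90° − arctan(0.00141/2.81) − arctan(0.00141/167) ≈ -90.03°
PM = 180° + (-90.03°) = 89.97°

90°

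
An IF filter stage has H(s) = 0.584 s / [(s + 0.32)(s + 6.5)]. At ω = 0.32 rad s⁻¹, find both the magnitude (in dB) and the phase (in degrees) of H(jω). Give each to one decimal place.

|j0.32| = 0.32
|j0.32 + 0.32| = √(0.32² + 0.32²) = 0.4525
|j0.32 + 6.5| = √(0.32² + 6.5²) = 6.508
|H(j0.32)| = 0.584 × 0.32 / (0.4525 × 6.508) = 0.063454
20 log₁₀(0.063454) = -23.95 dB
∠(j0.32) = 90.00°
∠(j0.32 + 0.32) = arctan(0.32/0.32) = 45.00°
∠(j0.32 + 6.5) = arctan(0.32/6.5) = 2.82°
∠H(j0.32) = 90.00° − (45.00° + 2.82°) = 42.18°

|H| = -24.0 dB, ∠H = 42.2°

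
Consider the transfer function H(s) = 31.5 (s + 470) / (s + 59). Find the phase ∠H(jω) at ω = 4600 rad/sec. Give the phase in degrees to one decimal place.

-5.1°

∠(j4600 + 470) = arctan(4600/470) = 84.17°
∠(j4600 + 59) = arctan(4600/59) = 89.27°
∠H(j4600) = 84.17° − 89.27° = -5.10°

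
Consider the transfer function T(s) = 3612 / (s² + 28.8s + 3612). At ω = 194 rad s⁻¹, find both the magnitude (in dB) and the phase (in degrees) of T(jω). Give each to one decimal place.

|T| = -19.6 dB, ∠T = -170.7°

|(j194)² + 28.8(j194) + 3612| = |-34024 + j5587.2| = 3.448e+04
|T(j194)| = 3612 / 3.448e+04 = 0.10476
20 log₁₀(0.10476) = -19.60 dB
∠[(j194)² + 28.8(j194) + 3612] = ∠[-34024 + j5587.2] = 170.67°
∠T(j194) = −170.67° = -170.67°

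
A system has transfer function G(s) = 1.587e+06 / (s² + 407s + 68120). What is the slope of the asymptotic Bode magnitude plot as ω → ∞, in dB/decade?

-40 dB/decade

With 0 zeros and 2 poles, the high-frequency asymptotic slope is 20 × (0 − 2) = -40 dB/decade.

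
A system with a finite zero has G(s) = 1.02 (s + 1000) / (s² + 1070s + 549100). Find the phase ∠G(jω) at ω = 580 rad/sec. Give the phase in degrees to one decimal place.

∠(j580 + 1000) = arctan(580/1000) = 30.11°
∠[(j580)² + 1070(j580) + 549100] = ∠[2.127e+05 + j6.206e+05] = 71.08°
∠G(j580) = 30.11° − 71.08° = -40.97°

-41.0°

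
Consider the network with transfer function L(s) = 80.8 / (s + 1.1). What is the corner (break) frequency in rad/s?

The single real pole at s = −1.1 gives a corner at ω = 1.1 rad/s.

1.1 rad/s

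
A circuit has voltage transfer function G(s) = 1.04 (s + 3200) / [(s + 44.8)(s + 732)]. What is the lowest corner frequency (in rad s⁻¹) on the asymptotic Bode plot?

Break frequencies occur at each pole and zero magnitude: 44.8 rad s⁻¹, 732 rad s⁻¹, 3200 rad s⁻¹.
The lowest is 44.8 rad s⁻¹.

44.8 rad s⁻¹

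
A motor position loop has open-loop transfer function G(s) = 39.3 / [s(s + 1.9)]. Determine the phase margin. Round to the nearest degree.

17°

Gain crossover: |G(jω)| = 1 at ω ≈ 6.13 rad/s.
∠G(j6.13) = −90° − arctan(6.13/1.9) ≈ -162.77°
PM = 180° + (-162.77°) = 17.23°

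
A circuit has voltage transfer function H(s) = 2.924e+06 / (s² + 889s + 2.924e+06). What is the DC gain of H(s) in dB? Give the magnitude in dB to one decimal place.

0.0 dB

H(0) = 2.924e+06 / 2.924e+06 = 1
20 log₁₀(1) = 0.00 dB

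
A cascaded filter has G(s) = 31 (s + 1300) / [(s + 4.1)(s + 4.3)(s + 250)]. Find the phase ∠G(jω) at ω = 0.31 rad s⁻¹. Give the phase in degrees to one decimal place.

∠(j0.31 + 1300) = arctan(0.31/1300) = 0.01°
∠(j0.31 + 4.1) = arctan(0.31/4.1) = 4.32°
∠(j0.31 + 4.3) = arctan(0.31/4.3) = 4.12°
∠(j0.31 + 250) = arctan(0.31/250) = 0.07°
∠G(j0.31) = 0.01° − (4.32° + 4.12° + 0.07°) = -8.50°

-8.5 deg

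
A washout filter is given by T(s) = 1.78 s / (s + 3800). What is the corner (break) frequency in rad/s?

The single real pole at s = −3800 gives a corner at ω = 3800 rad/s.

3800 rad/s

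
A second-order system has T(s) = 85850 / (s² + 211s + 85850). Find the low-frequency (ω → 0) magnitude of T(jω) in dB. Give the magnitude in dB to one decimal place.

T(0) = 85850 / 85850 = 1
20 log₁₀(1) = 0.00 dB

0.0 dB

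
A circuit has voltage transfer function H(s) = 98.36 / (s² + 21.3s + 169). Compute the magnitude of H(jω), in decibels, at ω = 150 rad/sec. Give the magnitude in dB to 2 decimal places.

-47.21 dB

|(j150)² + 21.3(j150) + 169| = |-22331 + j3195| = 2.256e+04
|H(j150)| = 98.36 / 2.256e+04 = 0.0043602
20 log₁₀(0.0043602) = -47.210 dB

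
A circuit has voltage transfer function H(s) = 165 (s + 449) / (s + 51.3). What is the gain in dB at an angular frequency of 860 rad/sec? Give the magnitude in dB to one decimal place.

|j860 + 449| = √(860² + 449²) = 970.2
|j860 + 51.3| = √(860² + 51.3²) = 861.5
|H(j860)| = 165 × 970.2 / 861.5 = 185.8
20 log₁₀(185.8) = 45.38 dB

45.4 dB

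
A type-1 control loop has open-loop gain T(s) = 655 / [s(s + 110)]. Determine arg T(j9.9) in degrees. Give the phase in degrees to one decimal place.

∠(j9.9 + 110) = arctan(9.9/110) = 5.14°
∠(j9.9) = 90.00°
∠T(j9.9) = − (5.14° + 90.00°) = -95.14°

-95.1 deg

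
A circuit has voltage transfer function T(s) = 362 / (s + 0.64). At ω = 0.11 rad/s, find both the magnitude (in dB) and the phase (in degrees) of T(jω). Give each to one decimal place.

|j0.11 + 0.64| = √(0.11² + 0.64²) = 0.6494
|T(j0.11)| = 362 / 0.6494 = 557.45
20 log₁₀(557.45) = 54.92 dB
∠(j0.11 + 0.64) = arctan(0.11/0.64) = 9.75°
∠T(j0.11) = −9.75° = -9.75°

|T| = 54.9 dB, ∠T = -9.8°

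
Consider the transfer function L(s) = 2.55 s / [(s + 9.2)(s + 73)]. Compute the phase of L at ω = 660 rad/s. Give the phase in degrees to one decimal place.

∠(j660) = 90.00°
∠(j660 + 9.2) = arctan(660/9.2) = 89.20°
∠(j660 + 73) = arctan(660/73) = 83.69°
∠L(j660) = 90.00° − (89.20° + 83.69°) = -82.89°

-82.9°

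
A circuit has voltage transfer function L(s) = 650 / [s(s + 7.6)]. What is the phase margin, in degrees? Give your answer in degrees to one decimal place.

17.0°

Gain crossover: |L(jω)| = 1 at ω ≈ 24.9 rad/sec.
∠L(j24.9) = −90° − arctan(24.9/7.6) ≈ -163.05°
PM = 180° + (-163.05°) = 16.95°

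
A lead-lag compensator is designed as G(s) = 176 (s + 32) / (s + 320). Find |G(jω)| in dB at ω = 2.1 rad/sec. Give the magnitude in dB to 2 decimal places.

24.93 dB

|j2.1 + 32| = √(2.1² + 32²) = 32.07
|j2.1 + 320| = √(2.1² + 320²) = 320
|G(j2.1)| = 176 × 32.07 / 320 = 17.637
20 log₁₀(17.637) = 24.929 dB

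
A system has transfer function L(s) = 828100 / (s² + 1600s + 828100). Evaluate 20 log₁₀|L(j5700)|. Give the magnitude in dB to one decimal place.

|(j5700)² + 1600(j5700) + 828100| = |-3.1662e+07 + j9.12e+06| = 3.295e+07
|L(j5700)| = 828100 / 3.295e+07 = 0.025133
20 log₁₀(0.025133) = -32.00 dB

-32.0 dB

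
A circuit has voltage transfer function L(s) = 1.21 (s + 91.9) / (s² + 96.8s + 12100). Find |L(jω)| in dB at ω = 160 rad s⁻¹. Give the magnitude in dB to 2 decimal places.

|j160 + 91.9| = √(160² + 91.9²) = 184.5
|(j160)² + 96.8(j160) + 12100| = |-13500 + j15488| = 2.055e+04
|L(j160)| = 1.21 × 184.5 / 2.055e+04 = 0.010867
20 log₁₀(0.010867) = -39.278 dB

-39.28 dB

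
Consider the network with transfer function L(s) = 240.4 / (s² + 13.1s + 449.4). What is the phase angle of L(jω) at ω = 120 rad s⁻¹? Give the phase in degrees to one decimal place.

∠[(j120)² + 13.1(j120) + 449.4] = ∠[-13951 + j1572] = 173.57°
∠L(j120) = −173.57° = -173.57°

-173.6°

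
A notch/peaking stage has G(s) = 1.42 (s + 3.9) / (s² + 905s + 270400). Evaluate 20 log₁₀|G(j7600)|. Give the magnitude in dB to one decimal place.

-74.6 dB

|j7600 + 3.9| = √(7600² + 3.9²) = 7600
|(j7600)² + 905(j7600) + 270400| = |-5.749e+07 + j6.878e+06| = 5.79e+07
|G(j7600)| = 1.42 × 7600 / 5.79e+07 = 0.00018639
20 log₁₀(0.00018639) = -74.59 dB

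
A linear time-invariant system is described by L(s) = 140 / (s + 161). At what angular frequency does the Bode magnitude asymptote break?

161 rad/s

The single real pole at s = −161 gives a corner at ω = 161 rad/s.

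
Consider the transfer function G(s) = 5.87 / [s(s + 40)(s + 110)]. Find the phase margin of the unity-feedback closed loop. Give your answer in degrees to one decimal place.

Gain crossover: |G(jω)| = 1 at ω ≈ 0.00133 rad/sec.
∠G(j0.00133) = −90° − arctan(0.00133/40) − arctan(0.00133/110) ≈ -90.00°
PM = 180° + (-90.00°) = 90.00°

90.0°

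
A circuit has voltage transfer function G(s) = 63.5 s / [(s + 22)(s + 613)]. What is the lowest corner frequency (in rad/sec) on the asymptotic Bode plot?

Break frequencies occur at each pole and zero magnitude: 22 rad/sec, 613 rad/sec.
The lowest is 22 rad/sec.

22 rad/sec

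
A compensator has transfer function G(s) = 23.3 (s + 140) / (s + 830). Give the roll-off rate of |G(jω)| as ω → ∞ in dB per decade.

0 dB/decade

With 1 zero and 1 pole, the high-frequency asymptotic slope is 20 × (1 − 1) = 0 dB/decade.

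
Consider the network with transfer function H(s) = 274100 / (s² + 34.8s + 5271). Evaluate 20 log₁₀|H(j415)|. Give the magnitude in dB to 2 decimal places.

4.27 dB

|(j415)² + 34.8(j415) + 5271| = |-1.6695e+05 + j14442| = 1.676e+05
|H(j415)| = 274100 / 1.676e+05 = 1.6357
20 log₁₀(1.6357) = 4.274 dB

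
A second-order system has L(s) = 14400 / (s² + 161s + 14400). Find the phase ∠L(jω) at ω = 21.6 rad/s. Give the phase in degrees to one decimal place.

-14.0°

∠[(j21.6)² + 161(j21.6) + 14400] = ∠[13933 + j3477.6] = 14.01°
∠L(j21.6) = −14.01° = -14.01°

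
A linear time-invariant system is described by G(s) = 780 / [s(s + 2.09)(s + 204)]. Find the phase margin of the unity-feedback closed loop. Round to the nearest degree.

Gain crossover: |G(jω)| = 1 at ω ≈ 1.49 rad/s.
∠G(j1.49) = −90° − arctan(1.49/2.09) − arctan(1.49/204) ≈ -125.90°
PM = 180° + (-125.90°) = 54.10°

54°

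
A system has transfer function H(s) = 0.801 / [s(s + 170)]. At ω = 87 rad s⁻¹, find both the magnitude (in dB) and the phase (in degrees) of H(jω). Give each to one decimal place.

|j87 + 170| = √(87² + 170²) = 191
|j87| = 87
|H(j87)| = 0.801 / (191 × 87) = 4.8212e-05
20 log₁₀(4.8212e-05) = -86.34 dB
∠(j87 + 170) = arctan(87/170) = 27.10°
∠(j87) = 90.00°
∠H(j87) = − (27.10° + 90.00°) = -117.10°

|H| = -86.3 dB, ∠H = -117.1°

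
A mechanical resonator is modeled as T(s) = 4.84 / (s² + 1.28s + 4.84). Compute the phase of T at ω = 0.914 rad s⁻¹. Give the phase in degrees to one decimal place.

-16.3°

∠[(j0.914)² + 1.28(j0.914) + 4.84] = ∠[4.0046 + j1.1699] = 16.29°
∠T(j0.914) = −16.29° = -16.29°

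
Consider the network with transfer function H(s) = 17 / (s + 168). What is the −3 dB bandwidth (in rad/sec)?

168 rad/sec

For a single-pole low-pass, the −3 dB point is at the pole: ω = 168 rad/sec.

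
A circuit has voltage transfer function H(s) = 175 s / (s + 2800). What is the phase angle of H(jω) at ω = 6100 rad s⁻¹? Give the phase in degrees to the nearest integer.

25°

∠(j6100) = 90.00°
∠(j6100 + 2800) = arctan(6100/2800) = 65.34°
∠H(j6100) = 90.00° − 65.34° = 24.66°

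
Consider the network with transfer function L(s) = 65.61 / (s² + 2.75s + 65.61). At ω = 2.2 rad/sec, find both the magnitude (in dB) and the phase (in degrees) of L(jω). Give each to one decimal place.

|L| = 0.6 dB, ∠L = -5.7°

|(j2.2)² + 2.75(j2.2) + 65.61| = |60.77 + j6.05| = 61.07
|L(j2.2)| = 65.61 / 61.07 = 1.0743
20 log₁₀(1.0743) = 0.62 dB
∠[(j2.2)² + 2.75(j2.2) + 65.61] = ∠[60.77 + j6.05] = 5.69°
∠L(j2.2) = −5.69° = -5.69°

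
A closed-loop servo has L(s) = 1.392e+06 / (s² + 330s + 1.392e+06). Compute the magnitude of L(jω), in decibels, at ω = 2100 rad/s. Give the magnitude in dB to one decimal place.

|(j2100)² + 330(j2100) + 1.392e+06| = |-3.018e+06 + j6.93e+05| = 3.097e+06
|L(j2100)| = 1.392e+06 / 3.097e+06 = 0.44953
20 log₁₀(0.44953) = -6.94 dB

-6.9 dB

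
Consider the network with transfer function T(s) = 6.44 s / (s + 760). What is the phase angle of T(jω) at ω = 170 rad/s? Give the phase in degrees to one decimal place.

∠(j170) = 90.00°
∠(j170 + 760) = arctan(170/760) = 12.61°
∠T(j170) = 90.00° − 12.61° = 77.39°

77.4°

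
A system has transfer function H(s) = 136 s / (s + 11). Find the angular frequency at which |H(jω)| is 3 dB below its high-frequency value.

11 rad/s

For a single-pole high-pass, the −3 dB point is at the pole: ω = 11 rad/s.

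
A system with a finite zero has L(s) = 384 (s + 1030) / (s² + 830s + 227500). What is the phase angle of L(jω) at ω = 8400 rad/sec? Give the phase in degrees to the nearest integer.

-91°

∠(j8400 + 1030) = arctan(8400/1030) = 83.01°
∠[(j8400)² + 830(j8400) + 227500] = ∠[-7.0332e+07 + j6.972e+06] = 174.34°
∠L(j8400) = 83.01° − 174.34° = -91.33°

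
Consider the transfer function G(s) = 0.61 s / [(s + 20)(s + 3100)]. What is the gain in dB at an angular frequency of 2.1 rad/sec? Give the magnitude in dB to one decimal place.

|j2.1| = 2.1
|j2.1 + 20| = √(2.1² + 20²) = 20.11
|j2.1 + 3100| = √(2.1² + 3100²) = 3100
|G(j2.1)| = 0.61 × 2.1 / (20.11 × 3100) = 2.0548e-05
20 log₁₀(2.0548e-05) = -93.74 dB

-93.7 dB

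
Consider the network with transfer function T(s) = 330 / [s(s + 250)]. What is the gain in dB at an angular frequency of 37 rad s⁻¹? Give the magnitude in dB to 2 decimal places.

-29.05 dB

|j37 + 250| = √(37² + 250²) = 252.7
|j37| = 37
|T(j37)| = 330 / (252.7 × 37) = 0.035291
20 log₁₀(0.035291) = -29.047 dB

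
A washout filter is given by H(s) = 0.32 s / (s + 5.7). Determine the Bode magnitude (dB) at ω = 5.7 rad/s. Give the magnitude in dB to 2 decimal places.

-12.91 dB

|j5.7| = 5.7
|j5.7 + 5.7| = √(5.7² + 5.7²) = 8.061
|H(j5.7)| = 0.32 × 5.7 / 8.061 = 0.22627
20 log₁₀(0.22627) = -12.907 dB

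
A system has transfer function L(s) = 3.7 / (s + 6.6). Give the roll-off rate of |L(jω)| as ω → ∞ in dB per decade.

With 0 zeros and 1 pole, the high-frequency asymptotic slope is 20 × (0 − 1) = -20 dB/decade.

-20 dB/decade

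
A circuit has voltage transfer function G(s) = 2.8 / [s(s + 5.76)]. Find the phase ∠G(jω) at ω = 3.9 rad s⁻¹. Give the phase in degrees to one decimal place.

-124.1°

∠(j3.9 + 5.76) = arctan(3.9/5.76) = 34.10°
∠(j3.9) = 90.00°
∠G(j3.9) = − (34.10° + 90.00°) = -124.10°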